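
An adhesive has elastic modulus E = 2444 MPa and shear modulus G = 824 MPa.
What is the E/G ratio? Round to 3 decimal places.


E/G = 2444 / 824 = 2.966

2.966


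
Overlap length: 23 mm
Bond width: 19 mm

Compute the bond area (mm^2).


Bond area = 23 * 19 = 437 mm^2

437


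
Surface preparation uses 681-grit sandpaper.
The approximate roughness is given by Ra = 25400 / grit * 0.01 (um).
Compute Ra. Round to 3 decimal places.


Ra = 25400 / 681 * 0.01
= 254 / 681
= 0.373 um

0.373


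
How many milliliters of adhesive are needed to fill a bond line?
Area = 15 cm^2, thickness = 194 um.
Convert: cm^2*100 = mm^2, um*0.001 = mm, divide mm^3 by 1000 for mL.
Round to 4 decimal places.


= (15 * 100) * (194 * 0.001) / 1000
= 0.2910 mL

0.2910


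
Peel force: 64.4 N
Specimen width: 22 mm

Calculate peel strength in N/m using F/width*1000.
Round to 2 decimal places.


Peel strength = 64.4 / 22 * 1000 = 2927.27 N/m

2927.27


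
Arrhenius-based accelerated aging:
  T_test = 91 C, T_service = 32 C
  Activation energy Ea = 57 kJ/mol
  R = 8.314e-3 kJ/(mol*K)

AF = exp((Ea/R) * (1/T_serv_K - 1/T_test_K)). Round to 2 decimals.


T_test_K = 364.15, T_serv_K = 305.15
AF = exp((57/8.314e-3) * (1/305.15 - 1/364.15))
= 38.10

38.10


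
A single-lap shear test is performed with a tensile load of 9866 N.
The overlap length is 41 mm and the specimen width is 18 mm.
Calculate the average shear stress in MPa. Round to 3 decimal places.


Shear stress = F / (overlap * width)
= 9866 / (41 * 18)
= 9866 / 738
= 13.369 MPa

13.369


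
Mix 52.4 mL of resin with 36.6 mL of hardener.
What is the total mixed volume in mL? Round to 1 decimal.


Total = 52.4 + 36.6 = 89.0 mL

89.0


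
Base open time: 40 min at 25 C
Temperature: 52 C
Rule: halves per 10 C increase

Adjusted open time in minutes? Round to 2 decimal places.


Acceleration = 2^((52-25)/10) = 6.4980
Open time = 40 / 6.4980 = 6.16 min

6.16


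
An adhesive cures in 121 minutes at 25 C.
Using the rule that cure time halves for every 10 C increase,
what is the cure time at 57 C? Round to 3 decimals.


Factor = 2^((57 - 25) / 10) = 9.1896
Cure time = 121 / 9.1896
= 13.167 minutes

13.167


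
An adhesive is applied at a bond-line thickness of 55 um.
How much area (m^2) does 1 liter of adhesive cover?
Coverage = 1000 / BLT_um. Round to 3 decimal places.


Coverage = 1000 / 55 = 18.182 m^2

18.182


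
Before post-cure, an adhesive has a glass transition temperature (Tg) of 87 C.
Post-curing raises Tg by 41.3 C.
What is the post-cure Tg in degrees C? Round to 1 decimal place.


Tg_post = Tg_base + delta_Tg
= 87 + 41.3
= 128.3 C

128.3


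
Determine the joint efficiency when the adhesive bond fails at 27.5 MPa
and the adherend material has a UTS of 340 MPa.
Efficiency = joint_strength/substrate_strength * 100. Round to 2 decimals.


Joint efficiency = 27.5 / 340 * 100
= 8.09%

8.09


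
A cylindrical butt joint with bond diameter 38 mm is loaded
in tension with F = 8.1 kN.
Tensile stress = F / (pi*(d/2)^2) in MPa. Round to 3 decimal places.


Area = pi * (38/2)^2 = 1134.1149 mm^2
Stress = 8.1*1000 / 1134.1149
= 7.142 MPa

7.142


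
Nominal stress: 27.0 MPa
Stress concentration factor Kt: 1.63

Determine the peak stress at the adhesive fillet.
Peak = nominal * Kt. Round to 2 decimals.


Peak stress = 27.0 * 1.63
= 44.01 MPa

44.01


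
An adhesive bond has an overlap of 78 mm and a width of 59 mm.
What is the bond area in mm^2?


Bond area = overlap * width
= 78 * 59
= 4602 mm^2

4602


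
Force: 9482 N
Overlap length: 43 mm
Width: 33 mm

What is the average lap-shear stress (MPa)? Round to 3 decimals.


Average shear stress = F / (overlap * width)
= 9482 / (43 * 33)
= 6.682 MPa

6.682


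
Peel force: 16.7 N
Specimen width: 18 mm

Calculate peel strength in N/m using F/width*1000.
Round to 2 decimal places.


Peel strength = 16.7 / 18 * 1000 = 927.78 N/m

927.78


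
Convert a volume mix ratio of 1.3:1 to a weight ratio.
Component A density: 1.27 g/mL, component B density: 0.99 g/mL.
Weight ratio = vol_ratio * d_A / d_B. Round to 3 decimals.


= 1.3 * 1.27 / 0.99 = 1.668

1.668


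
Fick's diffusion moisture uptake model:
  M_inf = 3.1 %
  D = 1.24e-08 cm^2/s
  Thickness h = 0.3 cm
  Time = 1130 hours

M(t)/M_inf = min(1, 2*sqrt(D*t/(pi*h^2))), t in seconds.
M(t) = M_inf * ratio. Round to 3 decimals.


t_sec = 1130 * 3600 = 4068000
ratio = 2*sqrt(1.24e-08*4068000/(pi*0.3^2))
= min(1, 0.844763)
= 0.844763
M(t) = 3.1 * 0.844763 = 2.619 %

2.619


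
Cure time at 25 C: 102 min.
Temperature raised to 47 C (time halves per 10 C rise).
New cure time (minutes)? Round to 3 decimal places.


Acceleration factor = 2^(22/10) = 4.5948
New time = 102 / 4.5948 = 22.199 min

22.199


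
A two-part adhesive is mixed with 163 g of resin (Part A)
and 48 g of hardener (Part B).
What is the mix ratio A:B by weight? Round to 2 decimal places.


Mix ratio = mass_A / mass_B
= 163 / 48
= 3.40

3.40


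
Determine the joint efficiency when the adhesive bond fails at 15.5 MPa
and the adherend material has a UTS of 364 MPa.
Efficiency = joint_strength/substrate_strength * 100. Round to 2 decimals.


Joint efficiency = 15.5 / 364 * 100
= 4.26%

4.26


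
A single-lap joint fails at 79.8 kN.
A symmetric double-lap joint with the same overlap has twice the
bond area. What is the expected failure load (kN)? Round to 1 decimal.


Double-lap load = 2 * 79.8 = 159.6 kN

159.6


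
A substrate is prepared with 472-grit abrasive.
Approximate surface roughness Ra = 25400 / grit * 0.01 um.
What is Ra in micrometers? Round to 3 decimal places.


Ra = 25400 / 472 * 0.01 = 0.538 um

0.538


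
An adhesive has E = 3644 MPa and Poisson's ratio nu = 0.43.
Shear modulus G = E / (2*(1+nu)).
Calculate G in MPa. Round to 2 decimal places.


G = 3644 / (2*(1+0.43))
= 3644 / 2.86
= 1274.13 MPa

1274.13


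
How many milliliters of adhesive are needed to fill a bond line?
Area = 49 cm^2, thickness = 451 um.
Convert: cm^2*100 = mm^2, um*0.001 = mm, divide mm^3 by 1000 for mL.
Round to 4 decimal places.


= (49 * 100) * (451 * 0.001) / 1000
= 2.2099 mL

2.2099


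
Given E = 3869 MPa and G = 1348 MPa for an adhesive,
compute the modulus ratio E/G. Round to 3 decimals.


E/G ratio = 3869 / 1348 = 2.870

2.870


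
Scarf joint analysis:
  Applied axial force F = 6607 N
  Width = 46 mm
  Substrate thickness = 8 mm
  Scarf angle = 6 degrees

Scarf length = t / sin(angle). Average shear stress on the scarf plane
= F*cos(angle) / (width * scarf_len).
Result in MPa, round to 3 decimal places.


Scarf length = 8 / sin(6 deg) = 76.5342 mm
cos(6 deg) = 0.994522
Shear = 6607 * 0.994522 / (46 * 76.5342)
= 1.866 MPa

1.866


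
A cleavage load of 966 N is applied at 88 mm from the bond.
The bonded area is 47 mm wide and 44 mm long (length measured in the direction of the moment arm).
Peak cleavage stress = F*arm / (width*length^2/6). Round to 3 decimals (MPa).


Moment = 966 * 88 = 85008 N*mm
Section modulus = 47 * 1936 / 6 = 90992 / 6 mm^3
Stress = 85008 / (90992 / 6) = 510048 / 90992
= 5.605 MPa

5.605


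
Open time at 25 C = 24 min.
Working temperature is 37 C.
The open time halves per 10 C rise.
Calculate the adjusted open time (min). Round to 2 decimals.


factor = 2^((37 - 25) / 10) = 2.2974
ot = 24 / 2.2974 = 10.45 min

10.45


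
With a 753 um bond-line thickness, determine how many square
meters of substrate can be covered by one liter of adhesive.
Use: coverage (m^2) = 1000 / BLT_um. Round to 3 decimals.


Coverage = 1000 / 753 = 1.328 m^2

1.328


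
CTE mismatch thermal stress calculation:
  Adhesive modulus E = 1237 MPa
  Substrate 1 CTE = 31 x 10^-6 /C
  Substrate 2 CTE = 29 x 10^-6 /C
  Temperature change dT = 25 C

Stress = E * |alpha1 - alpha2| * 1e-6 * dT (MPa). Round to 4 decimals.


delta_alpha = |31 - 29| = 2 x 10^-6/C
Stress = 1237 * 2e-6 * 25
= 0.0619 MPa

0.0619


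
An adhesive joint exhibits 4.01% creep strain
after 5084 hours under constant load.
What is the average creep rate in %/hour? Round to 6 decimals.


Creep rate = strain / time
= 4.01 / 5084
= 0.000789 %/h

0.000789


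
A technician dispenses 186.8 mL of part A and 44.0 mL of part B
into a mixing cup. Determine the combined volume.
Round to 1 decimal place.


Combined volume = 186.8 + 44.0
= 230.8 mL

230.8


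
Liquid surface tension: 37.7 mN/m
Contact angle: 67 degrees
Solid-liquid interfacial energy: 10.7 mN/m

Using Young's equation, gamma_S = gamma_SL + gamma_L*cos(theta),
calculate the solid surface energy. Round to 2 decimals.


gamma_S = 10.7 + 37.7 * cos(67)
= 25.43 mN/m

25.43


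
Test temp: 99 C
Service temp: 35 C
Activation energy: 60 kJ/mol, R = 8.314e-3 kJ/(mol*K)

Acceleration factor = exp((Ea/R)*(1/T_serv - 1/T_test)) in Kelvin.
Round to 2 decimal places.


AF = exp((60/0.008314)*(1/308.15 - 1/372.15))
= 56.12

56.12


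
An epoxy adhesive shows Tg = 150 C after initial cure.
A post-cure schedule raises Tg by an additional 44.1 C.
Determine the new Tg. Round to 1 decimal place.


New Tg = 150 + 44.1
= 194.1 C

194.1


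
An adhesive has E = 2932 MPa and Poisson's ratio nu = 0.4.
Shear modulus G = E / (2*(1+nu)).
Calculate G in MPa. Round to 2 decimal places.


G = 2932 / (2*(1+0.4))
= 2932 / 2.80
= 1047.14 MPa

1047.14


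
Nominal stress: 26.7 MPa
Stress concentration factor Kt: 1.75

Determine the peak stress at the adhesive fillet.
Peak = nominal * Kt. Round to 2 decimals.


Peak stress = 26.7 * 1.75
= 46.73 MPa

46.73


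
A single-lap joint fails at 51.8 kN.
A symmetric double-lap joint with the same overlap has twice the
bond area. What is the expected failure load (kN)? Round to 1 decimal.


Double-lap load = 2 * 51.8 = 103.6 kN

103.6


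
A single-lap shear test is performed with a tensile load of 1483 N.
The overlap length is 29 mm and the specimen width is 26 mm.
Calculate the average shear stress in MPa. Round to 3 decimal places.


Shear stress = F / (overlap * width)
= 1483 / (29 * 26)
= 1483 / 754
= 1.967 MPa

1.967


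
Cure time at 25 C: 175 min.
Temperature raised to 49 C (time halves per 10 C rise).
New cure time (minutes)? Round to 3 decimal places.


Acceleration factor = 2^(24/10) = 5.2780
New time = 175 / 5.2780 = 33.156 min

33.156


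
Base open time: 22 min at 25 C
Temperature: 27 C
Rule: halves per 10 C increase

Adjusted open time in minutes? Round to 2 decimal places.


Acceleration = 2^((27-25)/10) = 1.1487
Open time = 22 / 1.1487 = 19.15 min

19.15


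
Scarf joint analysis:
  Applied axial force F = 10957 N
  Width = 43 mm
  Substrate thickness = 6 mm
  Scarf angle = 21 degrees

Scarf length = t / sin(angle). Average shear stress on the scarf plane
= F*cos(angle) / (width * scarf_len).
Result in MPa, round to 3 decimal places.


Scarf length = 6 / sin(21 deg) = 16.7426 mm
cos(21 deg) = 0.933580
Shear = 10957 * 0.933580 / (43 * 16.7426)
= 14.209 MPa

14.209


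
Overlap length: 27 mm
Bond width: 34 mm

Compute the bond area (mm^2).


Bond area = 27 * 34 = 918 mm^2

918


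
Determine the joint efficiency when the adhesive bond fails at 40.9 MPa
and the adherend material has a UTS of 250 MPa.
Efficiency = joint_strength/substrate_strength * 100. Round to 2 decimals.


Joint efficiency = 40.9 / 250 * 100
= 16.36%

16.36


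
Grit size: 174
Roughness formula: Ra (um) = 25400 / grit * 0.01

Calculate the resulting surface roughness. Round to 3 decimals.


Ra = 25400 / 174 * 0.01
= 1.460 um

1.460


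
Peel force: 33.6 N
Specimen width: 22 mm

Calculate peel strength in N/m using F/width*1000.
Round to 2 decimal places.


Peel strength = 33.6 / 22 * 1000 = 1527.27 N/m

1527.27


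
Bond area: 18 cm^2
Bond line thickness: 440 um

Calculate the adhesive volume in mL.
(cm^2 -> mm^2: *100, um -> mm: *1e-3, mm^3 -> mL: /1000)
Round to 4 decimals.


V = 18*100 * 440*1e-3 / 1000
= 0.7920 mL

0.7920


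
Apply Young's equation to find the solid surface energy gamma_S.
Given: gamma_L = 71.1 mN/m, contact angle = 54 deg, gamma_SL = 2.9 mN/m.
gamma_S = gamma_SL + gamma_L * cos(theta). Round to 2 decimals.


theta_rad = 54 * pi/180 = 0.942478
gamma_S = 2.9 + 71.1 * cos(0.942478)
= 44.69 mN/m

44.69


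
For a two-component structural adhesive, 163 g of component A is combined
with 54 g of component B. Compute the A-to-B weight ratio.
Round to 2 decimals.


Weight ratio A:B = 163 / 54
= 3.02

3.02


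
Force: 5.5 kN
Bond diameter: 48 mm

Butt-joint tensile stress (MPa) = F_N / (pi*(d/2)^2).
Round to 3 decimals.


F_N = 5.5 * 1000 = 5500.0 N
A = pi*(24.0)^2 = 1809.5574 mm^2
stress = 5500.0 / 1809.5574 = 3.039 MPa

3.039


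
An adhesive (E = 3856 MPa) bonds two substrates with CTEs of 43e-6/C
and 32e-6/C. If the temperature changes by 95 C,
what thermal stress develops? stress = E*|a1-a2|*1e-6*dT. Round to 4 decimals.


Stress = 3856 * |43 - 32| * 1e-6 * 95
= 4.0295 MPa

4.0295


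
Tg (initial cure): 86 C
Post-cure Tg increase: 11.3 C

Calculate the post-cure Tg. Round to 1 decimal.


Post-cure Tg = 86 + 11.3 = 97.3 C

97.3


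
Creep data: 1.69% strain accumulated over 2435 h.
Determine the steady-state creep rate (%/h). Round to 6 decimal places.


Rate = 1.69 / 2435 = 0.000694 %/h

0.000694


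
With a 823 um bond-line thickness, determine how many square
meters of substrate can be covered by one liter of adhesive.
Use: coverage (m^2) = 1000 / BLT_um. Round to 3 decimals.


Coverage = 1000 / 823 = 1.215 m^2

1.215


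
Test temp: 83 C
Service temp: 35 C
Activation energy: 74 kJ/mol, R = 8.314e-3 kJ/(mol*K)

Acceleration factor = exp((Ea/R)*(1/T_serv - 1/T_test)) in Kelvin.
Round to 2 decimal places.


AF = exp((74/0.008314)*(1/308.15 - 1/356.15))
= 49.05

49.05


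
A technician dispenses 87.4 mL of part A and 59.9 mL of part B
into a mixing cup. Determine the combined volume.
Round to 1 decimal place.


Combined volume = 87.4 + 59.9
= 147.3 mL

147.3


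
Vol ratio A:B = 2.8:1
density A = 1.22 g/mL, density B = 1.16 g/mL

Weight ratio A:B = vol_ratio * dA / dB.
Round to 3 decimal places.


Weight ratio = 2.8 * 1.22 / 1.16
= 2.945

2.945


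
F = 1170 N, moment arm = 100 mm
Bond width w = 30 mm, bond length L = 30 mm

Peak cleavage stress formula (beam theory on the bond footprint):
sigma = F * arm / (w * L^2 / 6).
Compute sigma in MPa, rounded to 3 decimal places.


sigma = (1170 * 100) / (30 * 900 / 6)
= 117000 * 6 / 27000
= 702000 / 27000
= 26.000 MPa

26.000


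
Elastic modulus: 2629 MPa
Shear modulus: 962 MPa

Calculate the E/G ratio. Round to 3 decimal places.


E / G = 2629 / 962 = 2.733

2.733


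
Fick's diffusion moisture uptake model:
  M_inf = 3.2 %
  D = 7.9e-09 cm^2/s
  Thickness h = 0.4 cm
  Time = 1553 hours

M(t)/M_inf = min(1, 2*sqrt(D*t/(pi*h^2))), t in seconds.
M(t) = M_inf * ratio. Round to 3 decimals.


t_sec = 1553 * 3600 = 5590800
ratio = 2*sqrt(7.9e-09*5590800/(pi*0.4^2))
= min(1, 0.592851)
= 0.592851
M(t) = 3.2 * 0.592851 = 1.897 %

1.897


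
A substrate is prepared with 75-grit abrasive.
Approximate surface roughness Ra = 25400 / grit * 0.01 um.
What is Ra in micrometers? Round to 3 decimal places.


Ra = 25400 / 75 * 0.01 = 3.387 um

3.387


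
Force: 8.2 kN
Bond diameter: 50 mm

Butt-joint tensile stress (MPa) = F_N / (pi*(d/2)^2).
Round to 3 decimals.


F_N = 8.2 * 1000 = 8200.0 N
A = pi*(25.0)^2 = 1963.4954 mm^2
stress = 8200.0 / 1963.4954 = 4.176 MPa

4.176


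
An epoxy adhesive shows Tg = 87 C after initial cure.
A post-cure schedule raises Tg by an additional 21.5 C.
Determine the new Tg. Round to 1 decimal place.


New Tg = 87 + 21.5
= 108.5 C

108.5


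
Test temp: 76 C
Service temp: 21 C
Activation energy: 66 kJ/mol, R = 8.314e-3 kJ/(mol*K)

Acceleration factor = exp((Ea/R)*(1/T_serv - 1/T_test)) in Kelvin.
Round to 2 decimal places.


AF = exp((66/0.008314)*(1/294.15 - 1/349.15))
= 70.19

70.19


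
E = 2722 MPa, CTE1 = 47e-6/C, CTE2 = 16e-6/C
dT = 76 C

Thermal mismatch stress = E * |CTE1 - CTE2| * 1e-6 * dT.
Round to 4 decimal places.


= 2722 * 31e-6 * 76
= 6.4130 MPa

6.4130


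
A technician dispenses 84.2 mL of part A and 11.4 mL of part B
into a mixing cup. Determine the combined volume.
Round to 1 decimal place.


Combined volume = 84.2 + 11.4
= 95.6 mL

95.6


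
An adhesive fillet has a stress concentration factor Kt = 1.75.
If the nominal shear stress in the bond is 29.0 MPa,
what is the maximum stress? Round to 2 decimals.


Max stress = 29.0 * 1.75 = 50.75 MPa

50.75


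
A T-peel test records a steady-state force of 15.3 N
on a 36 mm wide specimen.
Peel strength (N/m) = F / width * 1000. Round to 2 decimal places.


Peel strength = 15.3 / 36 * 1000
= 425.00 N/m

425.00


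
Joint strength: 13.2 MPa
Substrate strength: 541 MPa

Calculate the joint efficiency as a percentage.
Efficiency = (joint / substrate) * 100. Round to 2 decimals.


Efficiency = (13.2 / 541) * 100 = 2.44%

2.44


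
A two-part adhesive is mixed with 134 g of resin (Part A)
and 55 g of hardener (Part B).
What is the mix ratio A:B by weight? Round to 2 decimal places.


Mix ratio = mass_A / mass_B
= 134 / 55
= 2.44

2.44


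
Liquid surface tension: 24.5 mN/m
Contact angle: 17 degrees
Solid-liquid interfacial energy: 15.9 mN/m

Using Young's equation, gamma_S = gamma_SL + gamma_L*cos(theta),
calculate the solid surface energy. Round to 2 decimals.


gamma_S = 15.9 + 24.5 * cos(17)
= 39.33 mN/m

39.33


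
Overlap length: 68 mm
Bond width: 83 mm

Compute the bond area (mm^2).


Bond area = 68 * 83 = 5644 mm^2

5644


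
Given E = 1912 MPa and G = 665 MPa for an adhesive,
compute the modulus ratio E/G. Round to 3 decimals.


E/G ratio = 1912 / 665 = 2.875

2.875


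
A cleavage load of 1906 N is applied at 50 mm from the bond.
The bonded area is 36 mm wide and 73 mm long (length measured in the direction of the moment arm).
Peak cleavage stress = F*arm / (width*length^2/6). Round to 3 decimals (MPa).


Moment = 1906 * 50 = 95300 N*mm
Section modulus = 36 * 5329 / 6 = 191844 / 6 mm^3
Stress = 95300 / (191844 / 6) = 571800 / 191844
= 2.981 MPa

2.981


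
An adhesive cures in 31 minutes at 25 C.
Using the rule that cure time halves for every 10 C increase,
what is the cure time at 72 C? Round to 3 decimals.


Factor = 2^((72 - 25) / 10) = 25.9921
Cure time = 31 / 25.9921
= 1.193 minutes

1.193


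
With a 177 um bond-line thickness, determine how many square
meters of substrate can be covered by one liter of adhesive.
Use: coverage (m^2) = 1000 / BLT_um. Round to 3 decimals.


Coverage = 1000 / 177 = 5.650 m^2

5.650


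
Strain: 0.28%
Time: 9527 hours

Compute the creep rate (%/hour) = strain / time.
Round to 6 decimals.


Creep rate = 0.28 / 9527
= 0.000029 %/h

0.000029


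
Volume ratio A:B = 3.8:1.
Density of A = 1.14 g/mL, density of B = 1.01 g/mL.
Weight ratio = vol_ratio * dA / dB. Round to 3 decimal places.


Wt ratio = 3.8 * 1.14 / 1.01
= 4.289

4.289


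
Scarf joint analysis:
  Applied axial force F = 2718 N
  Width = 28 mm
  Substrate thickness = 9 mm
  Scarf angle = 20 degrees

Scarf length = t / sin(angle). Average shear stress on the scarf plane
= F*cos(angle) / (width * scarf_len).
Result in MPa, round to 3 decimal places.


Scarf length = 9 / sin(20 deg) = 26.3142 mm
cos(20 deg) = 0.939693
Shear = 2718 * 0.939693 / (28 * 26.3142)
= 3.466 MPa

3.466


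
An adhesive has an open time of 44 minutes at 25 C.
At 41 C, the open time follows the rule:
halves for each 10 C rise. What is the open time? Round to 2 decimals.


Factor = 2^((41-25)/10) = 3.0314
Open time = 44 / 3.0314 = 14.51 min

14.51


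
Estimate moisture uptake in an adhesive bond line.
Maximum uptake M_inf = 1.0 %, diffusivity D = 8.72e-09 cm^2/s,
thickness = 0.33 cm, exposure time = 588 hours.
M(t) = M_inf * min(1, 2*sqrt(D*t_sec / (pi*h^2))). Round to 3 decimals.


Convert time: 588 h = 2116800 s
ratio = min(1, 2*sqrt(8.72e-09*2116800/(pi*0.33^2)))
= 0.464557
M(t) = 1.0 * 0.464557 = 0.465%

0.465


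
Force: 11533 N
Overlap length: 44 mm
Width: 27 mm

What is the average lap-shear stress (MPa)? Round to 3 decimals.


Average shear stress = F / (overlap * width)
= 11533 / (44 * 27)
= 9.708 MPa

9.708


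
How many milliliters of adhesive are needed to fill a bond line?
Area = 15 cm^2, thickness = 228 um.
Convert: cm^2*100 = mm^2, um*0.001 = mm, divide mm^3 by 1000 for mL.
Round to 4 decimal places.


= (15 * 100) * (228 * 0.001) / 1000
= 0.3420 mL

0.3420


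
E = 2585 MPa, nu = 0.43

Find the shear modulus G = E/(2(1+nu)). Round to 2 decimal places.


G = 2585 / (2 * 1.43)
= 903.85 MPa

903.85


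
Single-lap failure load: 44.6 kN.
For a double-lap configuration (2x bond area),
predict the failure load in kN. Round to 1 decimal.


Failure load = 44.6 * 2 = 89.2 kN

89.2


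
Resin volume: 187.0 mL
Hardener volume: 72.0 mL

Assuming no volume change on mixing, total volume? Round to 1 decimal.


V_total = 187.0 + 72.0 = 259.0 mL

259.0


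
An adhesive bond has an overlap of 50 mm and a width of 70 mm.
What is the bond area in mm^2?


Bond area = overlap * width
= 50 * 70
= 3500 mm^2

3500


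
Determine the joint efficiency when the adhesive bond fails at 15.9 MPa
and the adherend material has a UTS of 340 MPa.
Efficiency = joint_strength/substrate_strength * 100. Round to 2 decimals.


Joint efficiency = 15.9 / 340 * 100
= 4.68%

4.68


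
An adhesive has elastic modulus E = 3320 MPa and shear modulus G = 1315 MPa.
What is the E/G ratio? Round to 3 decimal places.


E/G = 3320 / 1315 = 2.525

2.525


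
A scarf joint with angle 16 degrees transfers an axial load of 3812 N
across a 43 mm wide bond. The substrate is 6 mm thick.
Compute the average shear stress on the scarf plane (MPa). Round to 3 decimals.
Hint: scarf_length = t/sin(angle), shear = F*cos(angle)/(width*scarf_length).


scarf_length = 6 / sin(16 deg) = 21.7677 mm
cos(16 deg) = 0.961262
shear stress = 3812 * 0.961262 / (43 * 21.7677)
= 3.915 MPa

3.915


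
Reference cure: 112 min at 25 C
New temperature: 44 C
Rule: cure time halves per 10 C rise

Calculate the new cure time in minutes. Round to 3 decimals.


factor = 2^((44-25)/10) = 3.7321
t_new = 112 / 3.7321 = 30.010 min

30.010


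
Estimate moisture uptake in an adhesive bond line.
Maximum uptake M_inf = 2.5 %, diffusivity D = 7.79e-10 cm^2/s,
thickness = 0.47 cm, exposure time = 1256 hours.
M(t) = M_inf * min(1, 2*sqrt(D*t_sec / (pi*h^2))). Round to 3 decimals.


Convert time: 1256 h = 4521600 s
ratio = min(1, 2*sqrt(7.79e-10*4521600/(pi*0.47^2)))
= 0.142486
M(t) = 2.5 * 0.142486 = 0.356%

0.356


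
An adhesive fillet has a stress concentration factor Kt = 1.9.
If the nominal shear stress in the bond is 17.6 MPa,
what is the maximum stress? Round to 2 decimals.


Max stress = 17.6 * 1.9 = 33.44 MPa

33.44


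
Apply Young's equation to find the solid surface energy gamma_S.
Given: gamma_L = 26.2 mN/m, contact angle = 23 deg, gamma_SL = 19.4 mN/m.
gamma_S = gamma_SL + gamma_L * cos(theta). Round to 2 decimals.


theta_rad = 23 * pi/180 = 0.401426
gamma_S = 19.4 + 26.2 * cos(0.401426)
= 43.52 mN/m

43.52


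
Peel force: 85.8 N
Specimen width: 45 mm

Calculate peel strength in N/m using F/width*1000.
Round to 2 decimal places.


Peel strength = 85.8 / 45 * 1000 = 1906.67 N/m

1906.67


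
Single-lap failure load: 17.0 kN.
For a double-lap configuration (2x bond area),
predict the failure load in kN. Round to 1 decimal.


Failure load = 17.0 * 2 = 34.0 kN

34.0


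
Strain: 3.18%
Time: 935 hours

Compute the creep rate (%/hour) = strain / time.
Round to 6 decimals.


Creep rate = 3.18 / 935
= 0.003401 %/h

0.003401


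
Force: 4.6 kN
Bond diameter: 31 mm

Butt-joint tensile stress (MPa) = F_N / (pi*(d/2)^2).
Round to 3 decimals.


F_N = 4.6 * 1000 = 4600.0 N
A = pi*(15.5)^2 = 754.7676 mm^2
stress = 4600.0 / 754.7676 = 6.095 MPa

6.095


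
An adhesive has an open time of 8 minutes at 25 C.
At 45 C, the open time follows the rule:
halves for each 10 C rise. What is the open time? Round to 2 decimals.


Factor = 2^((45-25)/10) = 4.0000
Open time = 8 / 4.0000 = 2.00 min

2.00


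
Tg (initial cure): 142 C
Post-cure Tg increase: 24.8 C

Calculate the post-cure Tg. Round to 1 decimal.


Post-cure Tg = 142 + 24.8 = 166.8 C

166.8


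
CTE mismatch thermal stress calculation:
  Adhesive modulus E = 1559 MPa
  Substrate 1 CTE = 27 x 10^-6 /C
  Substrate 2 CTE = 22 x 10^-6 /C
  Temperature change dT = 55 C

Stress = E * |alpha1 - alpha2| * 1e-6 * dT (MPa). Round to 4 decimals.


delta_alpha = |27 - 22| = 5 x 10^-6/C
Stress = 1559 * 5e-6 * 55
= 0.4287 MPa

0.4287


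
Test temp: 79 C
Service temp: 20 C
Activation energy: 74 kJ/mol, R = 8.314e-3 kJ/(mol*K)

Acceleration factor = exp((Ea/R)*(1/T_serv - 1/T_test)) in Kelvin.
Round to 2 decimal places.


AF = exp((74/0.008314)*(1/293.15 - 1/352.15))
= 161.89

161.89


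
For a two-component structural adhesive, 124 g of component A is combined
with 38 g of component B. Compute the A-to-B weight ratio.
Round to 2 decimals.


Weight ratio A:B = 124 / 38
= 3.26

3.26


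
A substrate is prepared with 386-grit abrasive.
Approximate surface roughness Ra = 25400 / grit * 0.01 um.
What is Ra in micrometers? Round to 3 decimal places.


Ra = 25400 / 386 * 0.01 = 0.658 um

0.658


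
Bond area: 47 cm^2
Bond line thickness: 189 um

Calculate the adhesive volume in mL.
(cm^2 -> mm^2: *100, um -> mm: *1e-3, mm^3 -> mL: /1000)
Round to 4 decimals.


V = 47*100 * 189*1e-3 / 1000
= 0.8883 mL

0.8883


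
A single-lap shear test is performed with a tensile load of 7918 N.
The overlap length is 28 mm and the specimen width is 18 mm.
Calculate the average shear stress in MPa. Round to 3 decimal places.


Shear stress = F / (overlap * width)
= 7918 / (28 * 18)
= 7918 / 504
= 15.710 MPa

15.710


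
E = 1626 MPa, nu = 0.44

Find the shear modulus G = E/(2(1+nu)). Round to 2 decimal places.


G = 1626 / (2 * 1.44)
= 564.58 MPa

564.58


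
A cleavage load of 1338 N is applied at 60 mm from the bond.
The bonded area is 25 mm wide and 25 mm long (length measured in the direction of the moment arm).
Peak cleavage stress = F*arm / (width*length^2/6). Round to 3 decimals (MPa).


Moment = 1338 * 60 = 80280 N*mm
Section modulus = 25 * 625 / 6 = 15625 / 6 mm^3
Stress = 80280 / (15625 / 6) = 481680 / 15625
= 30.828 MPa

30.828


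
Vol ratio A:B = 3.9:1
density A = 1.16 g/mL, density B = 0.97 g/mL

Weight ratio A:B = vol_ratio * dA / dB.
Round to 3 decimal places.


Weight ratio = 3.9 * 1.16 / 0.97
= 4.664

4.664


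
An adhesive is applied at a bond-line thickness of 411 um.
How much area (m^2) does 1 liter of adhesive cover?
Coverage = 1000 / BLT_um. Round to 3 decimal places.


Coverage = 1000 / 411 = 2.433 m^2

2.433


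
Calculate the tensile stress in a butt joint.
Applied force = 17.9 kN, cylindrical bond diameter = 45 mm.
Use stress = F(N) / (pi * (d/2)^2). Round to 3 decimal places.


A = pi * 22.5^2 = 1590.4313 mm^2
sigma = 17900.0 / 1590.4313 = 11.255 MPa

11.255


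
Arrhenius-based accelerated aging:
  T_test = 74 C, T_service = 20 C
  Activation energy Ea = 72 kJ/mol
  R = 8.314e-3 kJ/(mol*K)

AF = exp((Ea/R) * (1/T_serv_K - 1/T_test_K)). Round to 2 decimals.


T_test_K = 347.15, T_serv_K = 293.15
AF = exp((72/8.314e-3) * (1/293.15 - 1/347.15))
= 99.01

99.01


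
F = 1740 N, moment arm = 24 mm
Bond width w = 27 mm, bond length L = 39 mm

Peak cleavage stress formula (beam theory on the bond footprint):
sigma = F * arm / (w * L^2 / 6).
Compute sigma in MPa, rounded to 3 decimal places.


sigma = (1740 * 24) / (27 * 1521 / 6)
= 41760 * 6 / 41067
= 250560 / 41067
= 6.101 MPa

6.101


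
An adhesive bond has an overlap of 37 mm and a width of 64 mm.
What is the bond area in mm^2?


Bond area = overlap * width
= 37 * 64
= 2368 mm^2

2368


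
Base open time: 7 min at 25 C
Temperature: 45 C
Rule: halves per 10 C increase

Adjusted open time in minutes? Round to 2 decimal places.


Acceleration = 2^((45-25)/10) = 4.0000
Open time = 7 / 4.0000 = 1.75 min

1.75


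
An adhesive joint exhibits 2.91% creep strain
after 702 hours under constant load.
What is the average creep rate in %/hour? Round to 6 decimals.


Creep rate = strain / time
= 2.91 / 702
= 0.004145 %/h

0.004145


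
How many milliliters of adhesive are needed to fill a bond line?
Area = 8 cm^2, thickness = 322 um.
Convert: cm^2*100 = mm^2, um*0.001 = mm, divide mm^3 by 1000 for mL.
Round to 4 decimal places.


= (8 * 100) * (322 * 0.001) / 1000
= 0.2576 mL

0.2576


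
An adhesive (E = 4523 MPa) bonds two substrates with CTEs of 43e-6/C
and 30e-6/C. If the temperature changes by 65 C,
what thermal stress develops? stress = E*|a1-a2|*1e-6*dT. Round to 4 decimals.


Stress = 4523 * |43 - 30| * 1e-6 * 65
= 3.8219 MPa

3.8219


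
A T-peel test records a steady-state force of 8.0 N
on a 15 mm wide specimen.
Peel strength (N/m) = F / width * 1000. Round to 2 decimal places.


Peel strength = 8.0 / 15 * 1000
= 533.33 N/m

533.33


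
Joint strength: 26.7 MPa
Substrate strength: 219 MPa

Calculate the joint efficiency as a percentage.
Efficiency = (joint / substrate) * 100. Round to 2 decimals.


Efficiency = (26.7 / 219) * 100 = 12.19%

12.19


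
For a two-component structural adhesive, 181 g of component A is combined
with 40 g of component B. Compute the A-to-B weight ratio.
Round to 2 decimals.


Weight ratio A:B = 181 / 40
= 4.53

4.53


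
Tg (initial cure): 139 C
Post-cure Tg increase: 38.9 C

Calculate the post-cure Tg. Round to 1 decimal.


Post-cure Tg = 139 + 38.9 = 177.9 C

177.9


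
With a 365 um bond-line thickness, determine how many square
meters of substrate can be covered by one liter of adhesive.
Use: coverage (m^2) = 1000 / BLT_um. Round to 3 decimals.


Coverage = 1000 / 365 = 2.740 m^2

2.740


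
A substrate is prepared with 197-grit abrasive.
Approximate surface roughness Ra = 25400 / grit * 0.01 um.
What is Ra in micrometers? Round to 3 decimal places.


Ra = 25400 / 197 * 0.01 = 1.289 um

1.289


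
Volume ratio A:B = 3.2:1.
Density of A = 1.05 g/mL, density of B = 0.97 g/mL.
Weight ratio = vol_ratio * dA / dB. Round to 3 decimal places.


Wt ratio = 3.2 * 1.05 / 0.97
= 3.464

3.464


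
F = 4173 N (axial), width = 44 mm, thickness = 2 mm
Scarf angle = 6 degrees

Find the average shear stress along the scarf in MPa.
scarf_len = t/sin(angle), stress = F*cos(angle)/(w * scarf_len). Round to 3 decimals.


scarf_len = 2/sin(6 deg) = 19.1335
cos(6 deg) = 0.994522
stress = 4173*0.994522/(44*19.1335) = 4.930 MPa

4.930


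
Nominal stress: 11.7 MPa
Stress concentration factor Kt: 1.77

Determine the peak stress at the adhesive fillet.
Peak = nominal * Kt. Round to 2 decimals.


Peak stress = 11.7 * 1.77
= 20.71 MPa

20.71


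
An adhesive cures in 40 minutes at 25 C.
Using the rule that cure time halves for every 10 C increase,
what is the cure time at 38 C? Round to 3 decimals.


Factor = 2^((38 - 25) / 10) = 2.4623
Cure time = 40 / 2.4623
= 16.245 minutes

16.245


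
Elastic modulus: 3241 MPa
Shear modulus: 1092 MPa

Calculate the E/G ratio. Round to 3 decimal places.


E / G = 3241 / 1092 = 2.968

2.968


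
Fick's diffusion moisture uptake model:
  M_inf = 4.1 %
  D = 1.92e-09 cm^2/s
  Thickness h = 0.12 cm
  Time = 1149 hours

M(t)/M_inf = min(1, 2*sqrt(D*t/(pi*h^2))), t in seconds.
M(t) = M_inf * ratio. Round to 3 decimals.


t_sec = 1149 * 3600 = 4136400
ratio = 2*sqrt(1.92e-09*4136400/(pi*0.12^2))
= min(1, 0.837984)
= 0.837984
M(t) = 4.1 * 0.837984 = 3.436 %

3.436


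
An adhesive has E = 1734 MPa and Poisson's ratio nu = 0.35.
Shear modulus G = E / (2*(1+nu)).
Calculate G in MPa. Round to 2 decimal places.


G = 1734 / (2*(1+0.35))
= 1734 / 2.70
= 642.22 MPa

642.22


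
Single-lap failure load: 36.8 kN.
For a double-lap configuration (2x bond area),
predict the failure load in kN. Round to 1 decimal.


Failure load = 36.8 * 2 = 73.6 kN

73.6


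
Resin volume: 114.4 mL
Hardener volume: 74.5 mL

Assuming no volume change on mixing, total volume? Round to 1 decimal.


V_total = 114.4 + 74.5 = 188.9 mL

188.9


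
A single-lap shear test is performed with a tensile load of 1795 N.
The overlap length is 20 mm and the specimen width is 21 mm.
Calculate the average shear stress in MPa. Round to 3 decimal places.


Shear stress = F / (overlap * width)
= 1795 / (20 * 21)
= 1795 / 420
= 4.274 MPa

4.274


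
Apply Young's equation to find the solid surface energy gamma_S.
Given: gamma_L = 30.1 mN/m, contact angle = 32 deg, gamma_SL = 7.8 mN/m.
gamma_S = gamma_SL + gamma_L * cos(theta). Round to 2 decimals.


theta_rad = 32 * pi/180 = 0.558505
gamma_S = 7.8 + 30.1 * cos(0.558505)
= 33.33 mN/m

33.33


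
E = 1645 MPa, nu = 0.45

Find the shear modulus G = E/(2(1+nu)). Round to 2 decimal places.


G = 1645 / (2 * 1.45)
= 567.24 MPa

567.24


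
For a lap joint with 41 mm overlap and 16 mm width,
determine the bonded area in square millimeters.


Area = 41 * 16 = 656 mm^2

656


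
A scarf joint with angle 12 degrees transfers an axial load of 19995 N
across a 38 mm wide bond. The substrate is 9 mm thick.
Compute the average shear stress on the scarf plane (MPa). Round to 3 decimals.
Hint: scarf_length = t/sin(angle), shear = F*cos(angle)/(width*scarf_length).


scarf_length = 9 / sin(12 deg) = 43.2876 mm
cos(12 deg) = 0.978148
shear stress = 19995 * 0.978148 / (38 * 43.2876)
= 11.890 MPa

11.890


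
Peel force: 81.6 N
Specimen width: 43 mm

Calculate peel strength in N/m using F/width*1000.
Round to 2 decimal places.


Peel strength = 81.6 / 43 * 1000 = 1897.67 N/m

1897.67


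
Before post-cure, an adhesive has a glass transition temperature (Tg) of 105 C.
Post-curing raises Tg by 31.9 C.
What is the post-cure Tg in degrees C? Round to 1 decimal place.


Tg_post = Tg_base + delta_Tg
= 105 + 31.9
= 136.9 C

136.9


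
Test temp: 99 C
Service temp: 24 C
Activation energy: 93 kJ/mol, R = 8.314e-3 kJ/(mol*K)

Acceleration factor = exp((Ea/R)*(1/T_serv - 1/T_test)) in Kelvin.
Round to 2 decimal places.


AF = exp((93/0.008314)*(1/297.15 - 1/372.15))
= 1971.37

1971.37


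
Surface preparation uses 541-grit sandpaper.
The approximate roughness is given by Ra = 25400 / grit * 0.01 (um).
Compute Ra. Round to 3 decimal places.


Ra = 25400 / 541 * 0.01
= 254 / 541
= 0.470 um

0.470


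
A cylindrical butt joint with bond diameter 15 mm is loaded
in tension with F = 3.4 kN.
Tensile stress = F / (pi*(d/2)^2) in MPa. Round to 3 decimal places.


Area = pi * (15/2)^2 = 176.7146 mm^2
Stress = 3.4*1000 / 176.7146
= 19.240 MPa

19.240


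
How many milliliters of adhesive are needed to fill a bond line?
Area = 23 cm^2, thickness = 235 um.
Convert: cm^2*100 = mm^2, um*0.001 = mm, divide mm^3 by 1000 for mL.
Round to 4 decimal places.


= (23 * 100) * (235 * 0.001) / 1000
= 0.5405 mL

0.5405


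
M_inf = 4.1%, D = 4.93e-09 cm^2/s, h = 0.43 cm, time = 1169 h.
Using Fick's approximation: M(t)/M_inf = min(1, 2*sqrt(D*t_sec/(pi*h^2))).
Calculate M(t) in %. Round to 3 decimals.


t = 4208400 s
ratio = min(1, 2*sqrt(4.93e-09*4208400/(pi*0.1849)))
= 0.377980
M(t) = 4.1 * 0.377980 = 1.550%

1.550


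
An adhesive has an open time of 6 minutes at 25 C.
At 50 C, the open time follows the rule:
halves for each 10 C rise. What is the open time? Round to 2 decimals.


Factor = 2^((50-25)/10) = 5.6569
Open time = 6 / 5.6569 = 1.06 min

1.06


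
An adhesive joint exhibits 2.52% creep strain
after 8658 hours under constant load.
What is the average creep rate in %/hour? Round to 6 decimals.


Creep rate = strain / time
= 2.52 / 8658
= 0.000291 %/h

0.000291


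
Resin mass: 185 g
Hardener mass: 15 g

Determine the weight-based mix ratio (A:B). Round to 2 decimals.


Ratio = 185 / 15 = 12.33

12.33


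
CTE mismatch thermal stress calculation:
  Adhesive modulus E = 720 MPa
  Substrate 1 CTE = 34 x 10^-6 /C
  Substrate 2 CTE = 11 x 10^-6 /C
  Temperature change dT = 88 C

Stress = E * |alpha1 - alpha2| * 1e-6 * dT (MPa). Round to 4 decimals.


delta_alpha = |34 - 11| = 23 x 10^-6/C
Stress = 720 * 23e-6 * 88
= 1.4573 MPa

1.4573


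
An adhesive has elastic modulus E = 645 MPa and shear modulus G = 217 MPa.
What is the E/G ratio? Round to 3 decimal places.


E/G = 645 / 217 = 2.972

2.972


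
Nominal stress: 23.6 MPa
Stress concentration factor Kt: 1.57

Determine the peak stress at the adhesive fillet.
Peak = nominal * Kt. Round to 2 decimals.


Peak stress = 23.6 * 1.57
= 37.05 MPa

37.05


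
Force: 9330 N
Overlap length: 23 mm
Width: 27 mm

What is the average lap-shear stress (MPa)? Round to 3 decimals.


Average shear stress = F / (overlap * width)
= 9330 / (23 * 27)
= 15.024 MPa

15.024


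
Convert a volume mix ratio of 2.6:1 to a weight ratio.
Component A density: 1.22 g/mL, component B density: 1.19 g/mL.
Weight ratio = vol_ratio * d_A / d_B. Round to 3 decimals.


= 2.6 * 1.22 / 1.19 = 2.666

2.666


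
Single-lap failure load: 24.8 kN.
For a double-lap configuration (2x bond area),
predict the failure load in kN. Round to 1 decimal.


Failure load = 24.8 * 2 = 49.6 kN

49.6


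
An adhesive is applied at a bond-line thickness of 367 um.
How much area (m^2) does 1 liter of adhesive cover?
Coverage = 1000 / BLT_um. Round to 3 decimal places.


Coverage = 1000 / 367 = 2.725 m^2

2.725


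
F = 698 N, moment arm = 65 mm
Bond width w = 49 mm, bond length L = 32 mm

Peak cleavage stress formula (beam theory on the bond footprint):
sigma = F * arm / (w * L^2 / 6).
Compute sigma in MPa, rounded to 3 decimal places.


sigma = (698 * 65) / (49 * 1024 / 6)
= 45370 * 6 / 50176
= 272220 / 50176
= 5.425 MPa

5.425


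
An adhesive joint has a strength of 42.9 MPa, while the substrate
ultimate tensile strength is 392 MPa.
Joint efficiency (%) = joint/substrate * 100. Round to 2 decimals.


Efficiency = 42.9 / 392 * 100
= 10.94%

10.94


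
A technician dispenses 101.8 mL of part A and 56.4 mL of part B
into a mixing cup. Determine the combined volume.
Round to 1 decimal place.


Combined volume = 101.8 + 56.4
= 158.2 mL

158.2


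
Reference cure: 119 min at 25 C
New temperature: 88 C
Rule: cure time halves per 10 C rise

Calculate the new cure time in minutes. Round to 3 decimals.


factor = 2^((88-25)/10) = 78.7932
t_new = 119 / 78.7932 = 1.510 min

1.510


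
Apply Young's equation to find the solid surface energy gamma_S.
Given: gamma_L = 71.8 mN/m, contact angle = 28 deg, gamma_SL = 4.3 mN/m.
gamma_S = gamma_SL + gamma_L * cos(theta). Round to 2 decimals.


theta_rad = 28 * pi/180 = 0.488692
gamma_S = 4.3 + 71.8 * cos(0.488692)
= 67.70 mN/m

67.70


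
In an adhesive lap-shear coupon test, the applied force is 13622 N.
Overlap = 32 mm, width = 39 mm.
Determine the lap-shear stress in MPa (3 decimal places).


stress = F / (overlap * width)
= 13622 / (32 * 39)
= 10.915 MPa

10.915


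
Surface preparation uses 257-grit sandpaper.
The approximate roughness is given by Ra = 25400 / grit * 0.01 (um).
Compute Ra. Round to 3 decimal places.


Ra = 25400 / 257 * 0.01
= 254 / 257
= 0.988 um

0.988


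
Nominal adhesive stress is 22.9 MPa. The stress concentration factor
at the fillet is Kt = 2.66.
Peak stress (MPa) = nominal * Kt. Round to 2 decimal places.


Peak = 22.9 * 2.66 = 60.91 MPa

60.91


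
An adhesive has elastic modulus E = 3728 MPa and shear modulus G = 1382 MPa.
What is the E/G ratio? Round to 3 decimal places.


E/G = 3728 / 1382 = 2.698

2.698
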